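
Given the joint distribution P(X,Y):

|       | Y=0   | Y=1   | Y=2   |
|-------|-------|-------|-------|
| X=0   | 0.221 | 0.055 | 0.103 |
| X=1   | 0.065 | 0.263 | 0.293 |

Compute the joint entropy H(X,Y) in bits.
2.3312 bits

H(X,Y) = -Σ_{x,y} P(x,y) log₂ P(x,y). Per-cell terms -P(x,y)·log₂P(x,y):
  X=0: 0.4813, 0.2301, 0.3378
  X=1: 0.2563, 0.5068, 0.5189
Sum of the 6 terms: H(X,Y) = 2.3312 bits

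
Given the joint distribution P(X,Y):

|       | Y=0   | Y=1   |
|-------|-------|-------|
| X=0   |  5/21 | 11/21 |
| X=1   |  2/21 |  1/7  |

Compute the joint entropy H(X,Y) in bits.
1.7057 bits

H(X,Y) = -Σ_{x,y} P(x,y) log₂ P(x,y). Per-cell terms -P(x,y)·log₂P(x,y):
  X=0: 0.49295, 0.48865
  X=1: 0.32308, 0.40105
Sum of the 4 terms: H(X,Y) = 1.7057 bits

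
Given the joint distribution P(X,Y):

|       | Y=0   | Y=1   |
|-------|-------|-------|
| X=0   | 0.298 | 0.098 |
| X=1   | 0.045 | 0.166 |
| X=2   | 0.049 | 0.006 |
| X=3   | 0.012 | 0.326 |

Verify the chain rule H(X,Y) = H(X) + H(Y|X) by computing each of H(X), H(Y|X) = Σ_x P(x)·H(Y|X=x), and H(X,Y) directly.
H(X) = 1.7619 bits, H(Y|X) = 0.5796 bits, H(X,Y) = 2.3415 bits

Marginal of X (row sums):
  P(X=0) = 0.298 + 0.098 = 0.396
  P(X=1) = 0.045 + 0.166 = 0.211
  P(X=2) = 0.049 + 0.006 = 0.055
  P(X=3) = 0.012 + 0.326 = 0.338
H(X) = -[0.396·log₂(0.396) + 0.211·log₂(0.211) + 0.055·log₂(0.055) + 0.338·log₂(0.338)]
  = 0.52923 + 0.47363 + 0.23014 + 0.52894 = 1.7619 bits

H(Y|X) = Σ_x P(x)·H(Y|X=x):
  X=0: P(X=0) = 0.396, P(Y|X=0) = (149/198, 49/198) → H(Y|X=0) = 0.80725
  X=1: P(X=1) = 0.211, P(Y|X=1) = (45/211, 166/211) → H(Y|X=1) = 0.74769
  X=2: P(X=2) = 0.055, P(Y|X=2) = (49/55, 6/55) → H(Y|X=2) = 0.49717
  X=3: P(X=3) = 0.338, P(Y|X=3) = (6/169, 163/169) → H(Y|X=3) = 0.22128
H(Y|X) = 0.396·0.80725 + 0.211·0.74769 + 0.055·0.49717 + 0.338·0.22128 = 0.5796 bits

H(X,Y) = -Σ_{x,y} P(x,y) log₂ P(x,y). Per-cell terms -P(x,y)·log₂P(x,y):
  X=0: 0.52049, 0.32841
  X=1: 0.20133, 0.43006
  X=2: 0.21320, 0.04428
  X=3: 0.07657, 0.52716
Sum of the 8 terms: H(X,Y) = 2.3415 bits

Chain rule check:
  H(X) + H(Y|X) = 1.7619 + 0.5796 = 2.3415 bits
  H(X,Y) = 2.3415 bits
✓ Chain rule verified.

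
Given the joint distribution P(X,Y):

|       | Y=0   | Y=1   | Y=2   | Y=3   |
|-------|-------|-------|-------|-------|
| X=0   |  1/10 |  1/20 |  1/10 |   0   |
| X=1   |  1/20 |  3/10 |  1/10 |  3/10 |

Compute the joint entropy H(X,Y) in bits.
2.4710 bits

H(X,Y) = -Σ_{x,y} P(x,y) log₂ P(x,y). Per-cell terms -P(x,y)·log₂P(x,y):
  X=0: 0.3322, 0.2161, 0.3322, 0.0000
  X=1: 0.2161, 0.5211, 0.3322, 0.5211
  (cells with P = 0 contribute 0)
Sum of the 8 terms: H(X,Y) = 2.4710 bits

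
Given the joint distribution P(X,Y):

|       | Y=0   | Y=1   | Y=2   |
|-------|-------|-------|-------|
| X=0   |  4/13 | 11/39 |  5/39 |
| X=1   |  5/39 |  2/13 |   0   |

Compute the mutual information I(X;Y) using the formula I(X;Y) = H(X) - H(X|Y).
0.0690 bits

I(X;Y) = H(X) - H(X|Y)

Marginal of X (row sums):
  P(X=0) = 4/13 + 11/39 + 5/39 = 28/39
  P(X=1) = 5/39 + 2/13 + 0 = 11/39
H(X) = -[(28/39)·log₂(28/39) + (11/39)·log₂(11/39)]
  = 0.34321 + 0.51502 = 0.85823 bits

Marginal of Y (column sums):
  P(Y=0) = 4/13 + 5/39 = 17/39
  P(Y=1) = 11/39 + 2/13 = 17/39
  P(Y=2) = 5/39 + 0 = 5/39
H(X|Y) = Σ_y P(y)·H(X|Y=y):
  Y=0: P(Y=0) = 17/39, P(X|Y=0) = (12/17, 5/17) → H(X|Y=0) = 0.87398
  Y=1: P(Y=1) = 17/39, P(X|Y=1) = (11/17, 6/17) → H(X|Y=1) = 0.93667
  Y=2: P(Y=2) = 5/39, P(X|Y=2) = (1, 0) → H(X|Y=2) = 0.00000
H(X|Y) = (17/39)·0.87398 + (17/39)·0.93667 + (5/39)·0.00000 = 0.78926 bits

I(X;Y) = H(X) - H(X|Y) = 0.85823 - 0.78926 = 0.0690 bits

Cross-check via I(X;Y) = H(X) + H(Y) - H(X,Y): computing H(Y) from the column sums and H(X,Y) from the 6 cells in the same way gives H(Y) = 1.42429 bits and H(X,Y) = 2.21355 bits, so
I(X;Y) = 0.85823 + 1.42429 - 2.21355 = 0.0690 bits ✓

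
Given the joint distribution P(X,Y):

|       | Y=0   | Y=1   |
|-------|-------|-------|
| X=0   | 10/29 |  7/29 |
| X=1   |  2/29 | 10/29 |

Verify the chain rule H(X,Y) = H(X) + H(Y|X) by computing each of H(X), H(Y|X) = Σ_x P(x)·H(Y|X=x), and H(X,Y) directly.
H(X) = 0.9784 bits, H(Y|X) = 0.8419 bits, H(X,Y) = 1.8204 bits

Marginal of X (row sums):
  P(X=0) = 10/29 + 7/29 = 17/29
  P(X=1) = 2/29 + 10/29 = 12/29
H(X) = -[(17/29)·log₂(17/29) + (12/29)·log₂(12/29)]
  = 0.451683 + 0.526766 = 0.9784 bits

H(Y|X) = Σ_x P(x)·H(Y|X=x):
  X=0: P(X=0) = 17/29, P(Y|X=0) = (10/17, 7/17) → H(Y|X=0) = 0.977418
  X=1: P(X=1) = 12/29, P(Y|X=1) = (1/6, 5/6) → H(Y|X=1) = 0.650022
H(Y|X) = (17/29)·0.977418 + (12/29)·0.650022 = 0.8419 bits

H(X,Y) = -Σ_{x,y} P(x,y) log₂ P(x,y). Per-cell terms -P(x,y)·log₂P(x,y):
  X=0: 0.529673, 0.494979
  X=1: 0.266068, 0.529673
Sum of the 4 terms: H(X,Y) = 1.8204 bits

Chain rule check:
  H(X) + H(Y|X) = 0.9784 + 0.8419 = 1.8203 bits
  H(X,Y) = 1.8204 bits
✓ Chain rule verified (Δ = 0.0001 is 4-dp rounding noise: each of the three values was rounded independently).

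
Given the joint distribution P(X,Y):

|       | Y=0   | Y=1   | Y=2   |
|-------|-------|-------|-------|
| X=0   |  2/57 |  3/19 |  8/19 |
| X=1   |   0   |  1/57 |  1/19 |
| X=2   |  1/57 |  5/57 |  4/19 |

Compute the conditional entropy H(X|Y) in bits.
1.2199 bits

H(X|Y) = H(X,Y) - H(Y)

H(X,Y) = -Σ_{x,y} P(x,y) log₂ P(x,y). Per-cell terms -P(x,y)·log₂P(x,y):
  X=0: 0.169575, 0.420468, 0.525443
  X=1: 0.000000, 0.102331, 0.223575
  X=2: 0.102331, 0.307979, 0.473248
  (cells with P = 0 contribute 0)
Sum of the 9 terms: H(X,Y) = 2.32495 bits

Marginal of Y (column sums):
  P(Y=0) = 2/57 + 0 + 1/57 = 1/19
  P(Y=1) = 3/19 + 1/57 + 5/57 = 5/19
  P(Y=2) = 8/19 + 1/19 + 4/19 = 13/19
H(Y) = -[(1/19)·log₂(1/19) + (5/19)·log₂(5/19) + (13/19)·log₂(13/19)]
  = 0.223575 + 0.506842 + 0.374597 = 1.10501 bits

H(X|Y) = H(X,Y) - H(Y) = 2.32495 - 1.10501 = 1.2199 bits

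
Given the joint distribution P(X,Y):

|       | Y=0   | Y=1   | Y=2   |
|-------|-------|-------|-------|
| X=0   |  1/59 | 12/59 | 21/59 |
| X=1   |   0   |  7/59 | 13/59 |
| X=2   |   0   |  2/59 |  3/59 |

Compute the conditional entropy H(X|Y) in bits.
1.2749 bits

H(X|Y) = H(X,Y) - H(Y)

H(X,Y) = -Σ_{x,y} P(x,y) log₂ P(x,y). Per-cell terms -P(x,y)·log₂P(x,y):
  X=0: 0.09971, 0.46732, 0.53045
  X=1: 0.00000, 0.36486, 0.48082
  X=2: 0.00000, 0.16551, 0.21853
  (cells with P = 0 contribute 0)
Sum of the 9 terms: H(X,Y) = 2.3272 bits

Marginal of Y (column sums):
  P(Y=0) = 1/59 + 0 + 0 = 1/59
  P(Y=1) = 12/59 + 7/59 + 2/59 = 21/59
  P(Y=2) = 21/59 + 13/59 + 3/59 = 37/59
H(Y) = -[(1/59)·log₂(1/59) + (21/59)·log₂(21/59) + (37/59)·log₂(37/59)]
  = 0.09971 + 0.53045 + 0.42217 = 1.0523 bits

H(X|Y) = H(X,Y) - H(Y) = 2.3272 - 1.0523 = 1.2749 bits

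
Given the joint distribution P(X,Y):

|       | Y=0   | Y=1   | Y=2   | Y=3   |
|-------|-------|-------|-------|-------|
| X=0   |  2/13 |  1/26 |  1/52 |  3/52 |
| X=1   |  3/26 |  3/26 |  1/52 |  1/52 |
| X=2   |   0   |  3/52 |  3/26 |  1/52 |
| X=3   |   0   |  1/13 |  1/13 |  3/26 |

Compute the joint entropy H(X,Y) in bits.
3.5168 bits

H(X,Y) = -Σ_{x,y} P(x,y) log₂ P(x,y). Per-cell terms -P(x,y)·log₂P(x,y):
  X=0: 0.41545, 0.18079, 0.10962, 0.23743
  X=1: 0.35948, 0.35948, 0.10962, 0.10962
  X=2: 0.00000, 0.23743, 0.35948, 0.10962
  X=3: 0.00000, 0.28465, 0.28465, 0.35948
  (cells with P = 0 contribute 0)
Sum of the 16 terms: H(X,Y) = 3.5168 bits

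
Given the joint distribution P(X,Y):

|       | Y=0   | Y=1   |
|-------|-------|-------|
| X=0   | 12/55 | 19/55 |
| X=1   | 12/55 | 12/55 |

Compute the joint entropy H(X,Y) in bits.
1.9674 bits

H(X,Y) = -Σ_{x,y} P(x,y) log₂ P(x,y). Per-cell terms -P(x,y)·log₂P(x,y):
  X=0: 0.47921, 0.52973
  X=1: 0.47921, 0.47921
Sum of the 4 terms: H(X,Y) = 1.9674 bits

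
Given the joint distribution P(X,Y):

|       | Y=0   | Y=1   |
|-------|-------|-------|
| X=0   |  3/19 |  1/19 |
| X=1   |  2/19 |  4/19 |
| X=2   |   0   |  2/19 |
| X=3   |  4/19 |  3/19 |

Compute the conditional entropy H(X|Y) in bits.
1.6968 bits

H(X|Y) = H(X,Y) - H(Y)

H(X,Y) = -Σ_{x,y} P(x,y) log₂ P(x,y). Per-cell terms -P(x,y)·log₂P(x,y):
  X=0: 0.4205, 0.2236
  X=1: 0.3419, 0.4732
  X=2: 0.0000, 0.3419
  X=3: 0.4732, 0.4205
  (cells with P = 0 contribute 0)
Sum of the 8 terms: H(X,Y) = 2.6948 bits

Marginal of Y (column sums):
  P(Y=0) = 3/19 + 2/19 + 0 + 4/19 = 9/19
  P(Y=1) = 1/19 + 4/19 + 2/19 + 3/19 = 10/19
H(Y) = -[(9/19)·log₂(9/19) + (10/19)·log₂(10/19)]
  = 0.5106 + 0.4874 = 0.9980 bits

H(X|Y) = H(X,Y) - H(Y) = 2.6948 - 0.9980 = 1.6968 bits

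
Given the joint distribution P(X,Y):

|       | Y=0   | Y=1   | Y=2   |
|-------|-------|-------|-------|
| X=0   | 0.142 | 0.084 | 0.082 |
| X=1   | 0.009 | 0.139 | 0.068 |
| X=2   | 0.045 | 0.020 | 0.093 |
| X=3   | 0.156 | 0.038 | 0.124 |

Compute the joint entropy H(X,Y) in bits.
3.3203 bits

H(X,Y) = -Σ_{x,y} P(x,y) log₂ P(x,y). Per-cell terms -P(x,y)·log₂P(x,y):
  X=0: 0.3999, 0.3002, 0.2959
  X=1: 0.0612, 0.3957, 0.2637
  X=2: 0.2013, 0.1129, 0.3187
  X=3: 0.4181, 0.1793, 0.3734
Sum of the 12 terms: H(X,Y) = 3.3203 bits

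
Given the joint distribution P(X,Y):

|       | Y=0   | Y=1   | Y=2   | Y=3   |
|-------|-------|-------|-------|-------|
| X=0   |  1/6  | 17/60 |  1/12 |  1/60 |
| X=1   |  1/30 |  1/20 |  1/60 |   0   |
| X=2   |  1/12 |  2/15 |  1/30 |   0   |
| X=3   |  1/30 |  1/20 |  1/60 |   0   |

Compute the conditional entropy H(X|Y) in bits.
1.6231 bits

H(X|Y) = H(X,Y) - H(Y)

H(X,Y) = -Σ_{x,y} P(x,y) log₂ P(x,y). Per-cell terms -P(x,y)·log₂P(x,y):
  X=0: 0.430827, 0.515505, 0.298747, 0.098448
  X=1: 0.163563, 0.216096, 0.098448, 0.000000
  X=2: 0.298747, 0.387585, 0.163563, 0.000000
  X=3: 0.163563, 0.216096, 0.098448, 0.000000
  (cells with P = 0 contribute 0)
Sum of the 16 terms: H(X,Y) = 3.14964 bits

Marginal of Y (column sums):
  P(Y=0) = 1/6 + 1/30 + 1/12 + 1/30 = 19/60
  P(Y=1) = 17/60 + 1/20 + 2/15 + 1/20 = 31/60
  P(Y=2) = 1/12 + 1/60 + 1/30 + 1/60 = 3/20
  P(Y=3) = 1/60 + 0 + 0 + 0 = 1/60
H(Y) = -[(19/60)·log₂(19/60) + (31/60)·log₂(31/60) + (3/20)·log₂(3/20) + (1/60)·log₂(1/60)]
  = 0.525338 + 0.492225 + 0.410545 + 0.098448 = 1.52656 bits

H(X|Y) = H(X,Y) - H(Y) = 3.14964 - 1.52656 = 1.6231 bits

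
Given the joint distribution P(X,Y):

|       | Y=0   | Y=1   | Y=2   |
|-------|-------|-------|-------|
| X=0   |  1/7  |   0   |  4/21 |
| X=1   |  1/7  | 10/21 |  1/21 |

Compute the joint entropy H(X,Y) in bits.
1.9766 bits

H(X,Y) = -Σ_{x,y} P(x,y) log₂ P(x,y). Per-cell terms -P(x,y)·log₂P(x,y):
  X=0: 0.401051, 0.000000, 0.455680
  X=1: 0.401051, 0.509709, 0.209158
  (cells with P = 0 contribute 0)
Sum of the 6 terms: H(X,Y) = 1.9766 bits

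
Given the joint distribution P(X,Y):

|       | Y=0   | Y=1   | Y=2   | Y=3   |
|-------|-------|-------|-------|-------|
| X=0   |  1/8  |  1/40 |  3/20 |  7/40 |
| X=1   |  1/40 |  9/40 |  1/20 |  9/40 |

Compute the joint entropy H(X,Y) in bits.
2.6762 bits

H(X,Y) = -Σ_{x,y} P(x,y) log₂ P(x,y). Per-cell terms -P(x,y)·log₂P(x,y):
  X=0: 0.37500, 0.13305, 0.41054, 0.44005
  X=1: 0.13305, 0.48420, 0.21610, 0.48420
Sum of the 8 terms: H(X,Y) = 2.6762 bits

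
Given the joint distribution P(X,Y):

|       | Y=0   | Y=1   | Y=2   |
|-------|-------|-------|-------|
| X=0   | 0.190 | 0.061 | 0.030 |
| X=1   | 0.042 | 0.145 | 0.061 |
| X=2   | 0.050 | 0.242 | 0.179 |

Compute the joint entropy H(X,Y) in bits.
2.8510 bits

H(X,Y) = -Σ_{x,y} P(x,y) log₂ P(x,y). Per-cell terms -P(x,y)·log₂P(x,y):
  X=0: 0.45523, 0.24614, 0.15177
  X=1: 0.19209, 0.40395, 0.24614
  X=2: 0.21610, 0.49535, 0.44427
Sum of the 9 terms: H(X,Y) = 2.8510 bits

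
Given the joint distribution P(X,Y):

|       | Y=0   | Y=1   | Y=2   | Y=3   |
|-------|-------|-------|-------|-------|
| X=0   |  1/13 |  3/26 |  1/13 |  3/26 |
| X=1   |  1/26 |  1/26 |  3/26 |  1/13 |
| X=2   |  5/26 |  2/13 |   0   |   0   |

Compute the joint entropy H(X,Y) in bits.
3.1668 bits

H(X,Y) = -Σ_{x,y} P(x,y) log₂ P(x,y). Per-cell terms -P(x,y)·log₂P(x,y):
  X=0: 0.2846, 0.3595, 0.2846, 0.3595
  X=1: 0.1808, 0.1808, 0.3595, 0.2846
  X=2: 0.4574, 0.4155, 0.0000, 0.0000
  (cells with P = 0 contribute 0)
Sum of the 12 terms: H(X,Y) = 3.1668 bits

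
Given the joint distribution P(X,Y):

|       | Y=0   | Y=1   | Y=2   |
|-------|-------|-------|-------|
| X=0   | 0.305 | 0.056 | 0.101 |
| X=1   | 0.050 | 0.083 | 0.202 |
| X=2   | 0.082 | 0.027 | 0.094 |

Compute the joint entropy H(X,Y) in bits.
2.8269 bits

H(X,Y) = -Σ_{x,y} P(x,y) log₂ P(x,y). Per-cell terms -P(x,y)·log₂P(x,y):
  X=0: 0.52250, 0.23287, 0.33406
  X=1: 0.21610, 0.29803, 0.46613
  X=2: 0.29588, 0.14069, 0.32065
Sum of the 9 terms: H(X,Y) = 2.8269 bits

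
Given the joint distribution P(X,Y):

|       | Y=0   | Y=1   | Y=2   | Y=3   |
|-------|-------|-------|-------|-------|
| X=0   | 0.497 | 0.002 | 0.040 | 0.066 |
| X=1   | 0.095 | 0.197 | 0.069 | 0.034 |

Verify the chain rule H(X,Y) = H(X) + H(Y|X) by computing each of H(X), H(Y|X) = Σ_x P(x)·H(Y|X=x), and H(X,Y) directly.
H(X) = 0.9680 bits, H(Y|X) = 1.2122 bits, H(X,Y) = 2.1802 bits

Marginal of X (row sums):
  P(X=0) = 0.497 + 0.002 + 0.040 + 0.066 = 0.605
  P(X=1) = 0.095 + 0.197 + 0.069 + 0.034 = 0.395
H(X) = -[0.605·log₂(0.605) + 0.395·log₂(0.395)]
  = 0.438621 + 0.529330 = 0.9680 bits

H(Y|X) = Σ_x P(x)·H(Y|X=x):
  X=0: P(X=0) = 0.605, P(Y|X=0) = (497/605, 2/605, 8/121, 6/55) → H(Y|X=0) = 0.868086
  X=1: P(X=1) = 0.395, P(Y|X=1) = (19/79, 197/395, 69/395, 34/395) → H(Y|X=1) = 1.739272
H(Y|X) = 0.605·0.868086 + 0.395·1.739272 = 1.2122 bits

H(X,Y) = -Σ_{x,y} P(x,y) log₂ P(x,y). Per-cell terms -P(x,y)·log₂P(x,y):
  X=0: 0.501315, 0.017932, 0.185754, 0.258812
  X=1: 0.322613, 0.461715, 0.266151, 0.165863
Sum of the 8 terms: H(X,Y) = 2.1802 bits

Chain rule check:
  H(X) + H(Y|X) = 0.9680 + 1.2122 = 2.1802 bits
  H(X,Y) = 2.1802 bits
✓ Chain rule verified.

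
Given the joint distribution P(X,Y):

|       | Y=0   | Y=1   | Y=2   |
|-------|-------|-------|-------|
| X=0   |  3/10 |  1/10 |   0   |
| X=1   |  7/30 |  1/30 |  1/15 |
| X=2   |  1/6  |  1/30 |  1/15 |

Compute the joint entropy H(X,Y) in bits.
2.6220 bits

H(X,Y) = -Σ_{x,y} P(x,y) log₂ P(x,y). Per-cell terms -P(x,y)·log₂P(x,y):
  X=0: 0.52109, 0.33219, 0.00000
  X=1: 0.48989, 0.16356, 0.26046
  X=2: 0.43083, 0.16356, 0.26046
  (cells with P = 0 contribute 0)
Sum of the 9 terms: H(X,Y) = 2.6220 bits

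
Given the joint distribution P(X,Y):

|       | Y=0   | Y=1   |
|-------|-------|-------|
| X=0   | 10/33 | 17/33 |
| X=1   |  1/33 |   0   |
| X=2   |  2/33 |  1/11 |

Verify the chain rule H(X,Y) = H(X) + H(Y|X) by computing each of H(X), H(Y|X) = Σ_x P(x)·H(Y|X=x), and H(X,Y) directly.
H(X) = 0.8022 bits, H(Y|X) = 0.9252 bits, H(X,Y) = 1.7274 bits

Marginal of X (row sums):
  P(X=0) = 10/33 + 17/33 = 9/11
  P(X=1) = 1/33 + 0 = 1/33
  P(X=2) = 2/33 + 1/11 = 5/33
H(X) = -[(9/11)·log₂(9/11) + (1/33)·log₂(1/33) + (5/33)·log₂(5/33)]
  = 0.23687 + 0.15286 + 0.41249 = 0.8022 bits

H(Y|X) = Σ_x P(x)·H(Y|X=x):
  X=0: P(X=0) = 9/11, P(Y|X=0) = (10/27, 17/27) → H(Y|X=0) = 0.95096
  X=1: P(X=1) = 1/33, P(Y|X=1) = (1, 0) → H(Y|X=1) = 0.00000
  X=2: P(X=2) = 5/33, P(Y|X=2) = (2/5, 3/5) → H(Y|X=2) = 0.97095
H(Y|X) = (9/11)·0.95096 + (1/33)·0.00000 + (5/33)·0.97095 = 0.9252 bits

H(X,Y) = -Σ_{x,y} P(x,y) log₂ P(x,y). Per-cell terms -P(x,y)·log₂P(x,y):
  X=0: 0.52196, 0.49296
  X=1: 0.15286, 0.00000
  X=2: 0.24511, 0.31449
  (cells with P = 0 contribute 0)
Sum of the 6 terms: H(X,Y) = 1.7274 bits

Chain rule check:
  H(X) + H(Y|X) = 0.8022 + 0.9252 = 1.7274 bits
  H(X,Y) = 1.7274 bits
✓ Chain rule verified.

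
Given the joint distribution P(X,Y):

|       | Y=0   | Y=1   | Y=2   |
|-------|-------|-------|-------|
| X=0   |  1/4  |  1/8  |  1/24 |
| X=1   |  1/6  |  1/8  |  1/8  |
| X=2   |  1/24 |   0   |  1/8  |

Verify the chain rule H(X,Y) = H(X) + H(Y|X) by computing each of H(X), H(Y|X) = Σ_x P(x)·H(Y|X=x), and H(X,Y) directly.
H(X) = 1.4834 bits, H(Y|X) = 1.3296 bits, H(X,Y) = 2.8129 bits

Marginal of X (row sums):
  P(X=0) = 1/4 + 1/8 + 1/24 = 5/12
  P(X=1) = 1/6 + 1/8 + 1/8 = 5/12
  P(X=2) = 1/24 + 0 + 1/8 = 1/6
H(X) = -[(5/12)·log₂(5/12) + (5/12)·log₂(5/12) + (1/6)·log₂(1/6)]
  = 0.526264 + 0.526264 + 0.430827 = 1.4834 bits

H(Y|X) = Σ_x P(x)·H(Y|X=x):
  X=0: P(X=0) = 5/12, P(Y|X=0) = (3/5, 3/10, 1/10) → H(Y|X=0) = 1.295462
  X=1: P(X=1) = 5/12, P(Y|X=1) = (2/5, 3/10, 3/10) → H(Y|X=1) = 1.570951
  X=2: P(X=2) = 1/6, P(Y|X=2) = (1/4, 0, 3/4) → H(Y|X=2) = 0.811278
H(Y|X) = (5/12)·1.295462 + (5/12)·1.570951 + (1/6)·0.811278 = 1.3296 bits

H(X,Y) = -Σ_{x,y} P(x,y) log₂ P(x,y). Per-cell terms -P(x,y)·log₂P(x,y):
  X=0: 0.500000, 0.375000, 0.191040
  X=1: 0.430827, 0.375000, 0.375000
  X=2: 0.191040, 0.000000, 0.375000
  (cells with P = 0 contribute 0)
Sum of the 9 terms: H(X,Y) = 2.8129 bits

Chain rule check:
  H(X) + H(Y|X) = 1.4834 + 1.3296 = 2.8130 bits
  H(X,Y) = 2.8129 bits
✓ Chain rule verified (Δ = 0.0001 is 4-dp rounding noise: each of the three values was rounded independently).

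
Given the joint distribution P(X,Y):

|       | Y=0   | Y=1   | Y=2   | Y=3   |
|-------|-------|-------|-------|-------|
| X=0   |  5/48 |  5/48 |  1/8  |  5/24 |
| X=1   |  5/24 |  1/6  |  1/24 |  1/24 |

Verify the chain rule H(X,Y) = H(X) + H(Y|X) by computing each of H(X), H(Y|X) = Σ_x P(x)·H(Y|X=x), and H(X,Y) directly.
H(X) = 0.9950 bits, H(Y|X) = 1.8157 bits, H(X,Y) = 2.8106 bits

Marginal of X (row sums):
  P(X=0) = 5/48 + 5/48 + 1/8 + 5/24 = 13/24
  P(X=1) = 5/24 + 1/6 + 1/24 + 1/24 = 11/24
H(X) = -[(13/24)·log₂(13/24) + (11/24)·log₂(11/24)]
  = 0.479117 + 0.515868 = 0.9950 bits

H(Y|X) = Σ_x P(x)·H(Y|X=x):
  X=0: P(X=0) = 13/24, P(Y|X=0) = (5/26, 5/26, 3/13, 5/13) → H(Y|X=0) = 1.933196
  X=1: P(X=1) = 11/24, P(Y|X=1) = (5/11, 4/11, 1/11, 1/11) → H(Y|X=1) = 1.676737
H(Y|X) = (13/24)·1.933196 + (11/24)·1.676737 = 1.8157 bits

H(X,Y) = -Σ_{x,y} P(x,y) log₂ P(x,y). Per-cell terms -P(x,y)·log₂P(x,y):
  X=0: 0.339899, 0.339899, 0.375000, 0.471466
  X=1: 0.471466, 0.430827, 0.191040, 0.191040
Sum of the 8 terms: H(X,Y) = 2.8106 bits

Chain rule check:
  H(X) + H(Y|X) = 0.9950 + 1.8157 = 2.8107 bits
  H(X,Y) = 2.8106 bits
✓ Chain rule verified (Δ = 0.0001 is 4-dp rounding noise: each of the three values was rounded independently).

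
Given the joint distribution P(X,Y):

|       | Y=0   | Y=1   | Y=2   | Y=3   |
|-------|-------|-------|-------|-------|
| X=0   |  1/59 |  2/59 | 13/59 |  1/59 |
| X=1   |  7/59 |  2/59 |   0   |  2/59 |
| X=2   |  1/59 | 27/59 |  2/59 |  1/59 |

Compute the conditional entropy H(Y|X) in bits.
0.9658 bits

H(Y|X) = H(X,Y) - H(X)

H(X,Y) = -Σ_{x,y} P(x,y) log₂ P(x,y). Per-cell terms -P(x,y)·log₂P(x,y):
  X=0: 0.099706, 0.165513, 0.480824, 0.099706
  X=1: 0.364865, 0.165513, 0.000000, 0.165513
  X=2: 0.099706, 0.516092, 0.165513, 0.099706
  (cells with P = 0 contribute 0)
Sum of the 12 terms: H(X,Y) = 2.42266 bits

Marginal of X (row sums):
  P(X=0) = 1/59 + 2/59 + 13/59 + 1/59 = 17/59
  P(X=1) = 7/59 + 2/59 + 0 + 2/59 = 11/59
  P(X=2) = 1/59 + 27/59 + 2/59 + 1/59 = 31/59
H(X) = -[(17/59)·log₂(17/59) + (11/59)·log₂(11/59) + (31/59)·log₂(31/59)]
  = 0.517255 + 0.451785 + 0.487828 = 1.45687 bits

H(Y|X) = H(X,Y) - H(X) = 2.42266 - 1.45687 = 0.9658 bits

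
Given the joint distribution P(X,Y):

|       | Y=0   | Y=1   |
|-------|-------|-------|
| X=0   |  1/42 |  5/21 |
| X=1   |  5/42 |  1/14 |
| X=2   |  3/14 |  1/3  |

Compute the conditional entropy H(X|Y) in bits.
1.3231 bits

H(X|Y) = H(X,Y) - H(Y)

H(X,Y) = -Σ_{x,y} P(x,y) log₂ P(x,y). Per-cell terms -P(x,y)·log₂P(x,y):
  X=0: 0.12839, 0.49295
  X=1: 0.36552, 0.27195
  X=2: 0.47623, 0.52832
Sum of the 6 terms: H(X,Y) = 2.2634 bits

Marginal of Y (column sums):
  P(Y=0) = 1/42 + 5/42 + 3/14 = 5/14
  P(Y=1) = 5/21 + 1/14 + 1/3 = 9/14
H(Y) = -[(5/14)·log₂(5/14) + (9/14)·log₂(9/14)]
  = 0.53051 + 0.40978 = 0.9403 bits

H(X|Y) = H(X,Y) - H(Y) = 2.2634 - 0.9403 = 1.3231 bits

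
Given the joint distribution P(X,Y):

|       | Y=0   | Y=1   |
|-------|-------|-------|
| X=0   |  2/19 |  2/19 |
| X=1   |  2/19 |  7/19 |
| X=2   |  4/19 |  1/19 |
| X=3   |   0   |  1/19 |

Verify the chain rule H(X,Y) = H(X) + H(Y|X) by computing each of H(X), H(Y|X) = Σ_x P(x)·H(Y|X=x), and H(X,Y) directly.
H(X) = 1.7143 bits, H(Y|X) = 0.7625 bits, H(X,Y) = 2.4768 bits

Marginal of X (row sums):
  P(X=0) = 2/19 + 2/19 = 4/19
  P(X=1) = 2/19 + 7/19 = 9/19
  P(X=2) = 4/19 + 1/19 = 5/19
  P(X=3) = 0 + 1/19 = 1/19
H(X) = -[(4/19)·log₂(4/19) + (9/19)·log₂(9/19) + (5/19)·log₂(5/19) + (1/19)·log₂(1/19)]
  = 0.47325 + 0.51063 + 0.50684 + 0.22358 = 1.7143 bits

H(Y|X) = Σ_x P(x)·H(Y|X=x):
  X=0: P(X=0) = 4/19, P(Y|X=0) = (1/2, 1/2) → H(Y|X=0) = 1.00000
  X=1: P(X=1) = 9/19, P(Y|X=1) = (2/9, 7/9) → H(Y|X=1) = 0.76420
  X=2: P(X=2) = 5/19, P(Y|X=2) = (4/5, 1/5) → H(Y|X=2) = 0.72193
  X=3: P(X=3) = 1/19, P(Y|X=3) = (0, 1) → H(Y|X=3) = 0.00000
H(Y|X) = (4/19)·1.00000 + (9/19)·0.76420 + (5/19)·0.72193 + (1/19)·0.00000 = 0.7625 bits

H(X,Y) = -Σ_{x,y} P(x,y) log₂ P(x,y). Per-cell terms -P(x,y)·log₂P(x,y):
  X=0: 0.34189, 0.34189
  X=1: 0.34189, 0.53074
  X=2: 0.47325, 0.22358
  X=3: 0.00000, 0.22358
  (cells with P = 0 contribute 0)
Sum of the 8 terms: H(X,Y) = 2.4768 bits

Chain rule check:
  H(X) + H(Y|X) = 1.7143 + 0.7625 = 2.4768 bits
  H(X,Y) = 2.4768 bits
✓ Chain rule verified.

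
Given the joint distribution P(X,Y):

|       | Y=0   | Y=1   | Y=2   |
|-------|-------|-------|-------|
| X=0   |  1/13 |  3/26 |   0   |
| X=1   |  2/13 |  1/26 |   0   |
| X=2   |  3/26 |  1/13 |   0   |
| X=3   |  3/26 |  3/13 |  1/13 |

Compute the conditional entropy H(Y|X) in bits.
1.1195 bits

H(Y|X) = H(X,Y) - H(X)

H(X,Y) = -Σ_{x,y} P(x,y) log₂ P(x,y). Per-cell terms -P(x,y)·log₂P(x,y):
  X=0: 0.28465, 0.35948, 0.00000
  X=1: 0.41545, 0.18079, 0.00000
  X=2: 0.35948, 0.28465, 0.00000
  X=3: 0.35948, 0.48819, 0.28465
  (cells with P = 0 contribute 0)
Sum of the 12 terms: H(X,Y) = 3.0168 bits

Marginal of X (row sums):
  P(X=0) = 1/13 + 3/26 + 0 = 5/26
  P(X=1) = 2/13 + 1/26 + 0 = 5/26
  P(X=2) = 3/26 + 1/13 + 0 = 5/26
  P(X=3) = 3/26 + 3/13 + 1/13 = 11/26
H(X) = -[(5/26)·log₂(5/26) + (5/26)·log₂(5/26) + (5/26)·log₂(5/26) + (11/26)·log₂(11/26)]
  = 0.45741 + 0.45741 + 0.45741 + 0.52504 = 1.8973 bits

H(Y|X) = H(X,Y) - H(X) = 3.0168 - 1.8973 = 1.1195 bits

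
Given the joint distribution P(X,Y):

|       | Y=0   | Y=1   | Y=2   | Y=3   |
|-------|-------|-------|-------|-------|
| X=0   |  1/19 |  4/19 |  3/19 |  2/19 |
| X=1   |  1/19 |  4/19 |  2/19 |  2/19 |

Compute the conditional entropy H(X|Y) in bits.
0.9924 bits

H(X|Y) = H(X,Y) - H(Y)

H(X,Y) = -Σ_{x,y} P(x,y) log₂ P(x,y). Per-cell terms -P(x,y)·log₂P(x,y):
  X=0: 0.22358, 0.47325, 0.42047, 0.34189
  X=1: 0.22358, 0.47325, 0.34189, 0.34189
Sum of the 8 terms: H(X,Y) = 2.8398 bits

Marginal of Y (column sums):
  P(Y=0) = 1/19 + 1/19 = 2/19
  P(Y=1) = 4/19 + 4/19 = 8/19
  P(Y=2) = 3/19 + 2/19 = 5/19
  P(Y=3) = 2/19 + 2/19 = 4/19
H(Y) = -[(2/19)·log₂(2/19) + (8/19)·log₂(8/19) + (5/19)·log₂(5/19) + (4/19)·log₂(4/19)]
  = 0.34189 + 0.52544 + 0.50684 + 0.47325 = 1.8474 bits

H(X|Y) = H(X,Y) - H(Y) = 2.8398 - 1.8474 = 0.9924 bits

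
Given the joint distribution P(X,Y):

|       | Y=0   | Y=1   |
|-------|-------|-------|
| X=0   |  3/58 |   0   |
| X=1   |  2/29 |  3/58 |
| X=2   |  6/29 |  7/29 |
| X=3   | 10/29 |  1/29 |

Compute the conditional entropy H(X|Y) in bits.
1.4581 bits

H(X|Y) = H(X,Y) - H(Y)

H(X,Y) = -Σ_{x,y} P(x,y) log₂ P(x,y). Per-cell terms -P(x,y)·log₂P(x,y):
  X=0: 0.221018, 0.000000
  X=1: 0.266068, 0.221018
  X=2: 0.470280, 0.494979
  X=3: 0.529673, 0.167517
  (cells with P = 0 contribute 0)
Sum of the 8 terms: H(X,Y) = 2.37055 bits

Marginal of Y (column sums):
  P(Y=0) = 3/58 + 2/29 + 6/29 + 10/29 = 39/58
  P(Y=1) = 0 + 3/58 + 7/29 + 1/29 = 19/58
H(Y) = -[(39/58)·log₂(39/58) + (19/58)·log₂(19/58)]
  = 0.385010 + 0.527431 = 0.91244 bits

H(X|Y) = H(X,Y) - H(Y) = 2.37055 - 0.91244 = 1.4581 bits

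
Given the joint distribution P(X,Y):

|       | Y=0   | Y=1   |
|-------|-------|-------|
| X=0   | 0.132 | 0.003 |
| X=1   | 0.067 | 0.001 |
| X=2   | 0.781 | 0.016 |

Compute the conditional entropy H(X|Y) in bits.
0.9145 bits

H(X|Y) = H(X,Y) - H(Y)

H(X,Y) = -Σ_{x,y} P(x,y) log₂ P(x,y). Per-cell terms -P(x,y)·log₂P(x,y):
  X=0: 0.38562, 0.02514
  X=1: 0.26128, 0.00997
  X=2: 0.27851, 0.09545
Sum of the 6 terms: H(X,Y) = 1.05597 bits

Marginal of Y (column sums):
  P(Y=0) = 0.132 + 0.067 + 0.781 = 0.980
  P(Y=1) = 0.003 + 0.001 + 0.016 = 0.020
H(Y) = -[0.980·log₂(0.980) + 0.020·log₂(0.020)]
  = 0.02856 + 0.11288 = 0.14144 bits

H(X|Y) = H(X,Y) - H(Y) = 1.05597 - 0.14144 = 0.9145 bits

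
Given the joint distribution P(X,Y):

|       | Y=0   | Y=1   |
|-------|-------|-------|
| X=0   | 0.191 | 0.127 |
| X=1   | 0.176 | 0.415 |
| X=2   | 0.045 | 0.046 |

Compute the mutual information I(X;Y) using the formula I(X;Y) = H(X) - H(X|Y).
0.0587 bits

I(X;Y) = H(X) - H(X|Y)

Marginal of X (row sums):
  P(X=0) = 0.191 + 0.127 = 0.318
  P(X=1) = 0.176 + 0.415 = 0.591
  P(X=2) = 0.045 + 0.046 = 0.091
H(X) = -[0.318·log₂(0.318) + 0.591·log₂(0.591) + 0.091·log₂(0.091)]
  = 0.52562 + 0.44843 + 0.31468 = 1.28873 bits

Marginal of Y (column sums):
  P(Y=0) = 0.191 + 0.176 + 0.045 = 0.412
  P(Y=1) = 0.127 + 0.415 + 0.046 = 0.588
H(X|Y) = Σ_y P(y)·H(X|Y=y):
  Y=0: P(Y=0) = 0.412, P(X|Y=0) = (191/412, 44/103, 45/412) → H(X|Y=0) = 1.38727
  Y=1: P(Y=1) = 0.588, P(X|Y=1) = (127/588, 415/588, 23/294) → H(X|Y=1) = 1.11993
H(X|Y) = 0.412·1.38727 + 0.588·1.11993 = 1.23007 bits

I(X;Y) = H(X) - H(X|Y) = 1.28873 - 1.23007 = 0.0587 bits

Cross-check via I(X;Y) = H(X) + H(Y) - H(X,Y): computing H(Y) from the column sums and H(X,Y) from the 6 cells in the same way gives H(Y) = 0.97754 bits and H(X,Y) = 2.20761 bits, so
I(X;Y) = 1.28873 + 0.97754 - 2.20761 = 0.0587 bits ✓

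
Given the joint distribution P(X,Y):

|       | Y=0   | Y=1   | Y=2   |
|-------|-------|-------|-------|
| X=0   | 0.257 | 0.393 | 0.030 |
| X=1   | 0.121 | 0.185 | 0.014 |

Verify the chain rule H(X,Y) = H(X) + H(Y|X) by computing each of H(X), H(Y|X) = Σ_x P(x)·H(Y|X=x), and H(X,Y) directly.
H(X) = 0.9044 bits, H(Y|X) = 1.1859 bits, H(X,Y) = 2.0903 bits

Marginal of X (row sums):
  P(X=0) = 0.257 + 0.393 + 0.030 = 0.680
  P(X=1) = 0.121 + 0.185 + 0.014 = 0.320
H(X) = -[0.680·log₂(0.680) + 0.320·log₂(0.320)]
  = 0.37835 + 0.52603 = 0.9044 bits

H(Y|X) = Σ_x P(x)·H(Y|X=x):
  X=0: P(X=0) = 0.680, P(Y|X=0) = (257/680, 393/680, 3/68) → H(Y|X=0) = 1.18634
  X=1: P(X=1) = 0.320, P(Y|X=1) = (121/320, 37/64, 7/160) → H(Y|X=1) = 1.18508
H(Y|X) = 0.680·1.18634 + 0.320·1.18508 = 1.1859 bits

H(X,Y) = -Σ_{x,y} P(x,y) log₂ P(x,y). Per-cell terms -P(x,y)·log₂P(x,y):
  X=0: 0.50376, 0.52953, 0.15177
  X=1: 0.36868, 0.45036, 0.08622
Sum of the 6 terms: H(X,Y) = 2.0903 bits

Chain rule check:
  H(X) + H(Y|X) = 0.9044 + 1.1859 = 2.0903 bits
  H(X,Y) = 2.0903 bits
✓ Chain rule verified.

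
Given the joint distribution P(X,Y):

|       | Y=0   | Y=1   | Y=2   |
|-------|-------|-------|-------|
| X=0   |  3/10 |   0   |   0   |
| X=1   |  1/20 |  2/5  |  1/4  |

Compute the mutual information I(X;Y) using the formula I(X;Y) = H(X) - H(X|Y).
0.6742 bits

I(X;Y) = H(X) - H(X|Y)

Marginal of X (row sums):
  P(X=0) = 3/10 + 0 + 0 = 3/10
  P(X=1) = 1/20 + 2/5 + 1/4 = 7/10
H(X) = -[(3/10)·log₂(3/10) + (7/10)·log₂(7/10)]
  = 0.5211 + 0.3602 = 0.8813 bits

Marginal of Y (column sums):
  P(Y=0) = 3/10 + 1/20 = 7/20
  P(Y=1) = 0 + 2/5 = 2/5
  P(Y=2) = 0 + 1/4 = 1/4
H(X|Y) = Σ_y P(y)·H(X|Y=y):
  Y=0: P(Y=0) = 7/20, P(X|Y=0) = (6/7, 1/7) → H(X|Y=0) = 0.5917
  Y=1: P(Y=1) = 2/5, P(X|Y=1) = (0, 1) → H(X|Y=1) = 0.0000
  Y=2: P(Y=2) = 1/4, P(X|Y=2) = (0, 1) → H(X|Y=2) = 0.0000
H(X|Y) = (7/20)·0.5917 + (2/5)·0.0000 + (1/4)·0.0000 = 0.2071 bits

I(X;Y) = H(X) - H(X|Y) = 0.8813 - 0.2071 = 0.6742 bits

Cross-check via I(X;Y) = H(X) + H(Y) - H(X,Y): computing H(Y) from the column sums and H(X,Y) from the 6 cells in the same way gives H(Y) = 1.5589 bits and H(X,Y) = 1.7660 bits, so
I(X;Y) = 0.8813 + 1.5589 - 1.7660 = 0.6742 bits ✓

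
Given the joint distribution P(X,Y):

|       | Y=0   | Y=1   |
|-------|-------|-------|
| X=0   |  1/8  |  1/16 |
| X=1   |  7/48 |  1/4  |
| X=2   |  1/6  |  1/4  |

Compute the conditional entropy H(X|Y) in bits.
1.4722 bits

H(X|Y) = H(X,Y) - H(Y)

H(X,Y) = -Σ_{x,y} P(x,y) log₂ P(x,y). Per-cell terms -P(x,y)·log₂P(x,y):
  X=0: 0.3750, 0.2500
  X=1: 0.4051, 0.5000
  X=2: 0.4308, 0.5000
Sum of the 6 terms: H(X,Y) = 2.4609 bits

Marginal of Y (column sums):
  P(Y=0) = 1/8 + 7/48 + 1/6 = 7/16
  P(Y=1) = 1/16 + 1/4 + 1/4 = 9/16
H(Y) = -[(7/16)·log₂(7/16) + (9/16)·log₂(9/16)]
  = 0.5218 + 0.4669 = 0.9887 bits

H(X|Y) = H(X,Y) - H(Y) = 2.4609 - 0.9887 = 1.4722 bits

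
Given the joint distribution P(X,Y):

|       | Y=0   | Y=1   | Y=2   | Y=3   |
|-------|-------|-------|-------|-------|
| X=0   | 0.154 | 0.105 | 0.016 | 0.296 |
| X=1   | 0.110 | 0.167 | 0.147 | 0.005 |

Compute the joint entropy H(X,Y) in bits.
2.5987 bits

H(X,Y) = -Σ_{x,y} P(x,y) log₂ P(x,y). Per-cell terms -P(x,y)·log₂P(x,y):
  X=0: 0.4156, 0.3414, 0.0955, 0.5199
  X=1: 0.3503, 0.4312, 0.4066, 0.0382
Sum of the 8 terms: H(X,Y) = 2.5987 bits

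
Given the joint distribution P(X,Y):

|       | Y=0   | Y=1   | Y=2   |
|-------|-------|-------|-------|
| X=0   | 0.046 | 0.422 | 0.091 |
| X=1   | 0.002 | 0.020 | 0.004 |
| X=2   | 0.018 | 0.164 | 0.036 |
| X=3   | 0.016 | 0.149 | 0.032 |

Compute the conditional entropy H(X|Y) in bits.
1.5467 bits

H(X|Y) = H(X,Y) - H(Y)

H(X,Y) = -Σ_{x,y} P(x,y) log₂ P(x,y). Per-cell terms -P(x,y)·log₂P(x,y):
  X=0: 0.20434, 0.52526, 0.31468
  X=1: 0.01793, 0.11288, 0.03186
  X=2: 0.10433, 0.42775, 0.17265
  X=3: 0.09545, 0.40925, 0.15891
Sum of the 12 terms: H(X,Y) = 2.5753 bits

Marginal of Y (column sums):
  P(Y=0) = 0.046 + 0.002 + 0.018 + 0.016 = 0.082
  P(Y=1) = 0.422 + 0.020 + 0.164 + 0.149 = 0.755
  P(Y=2) = 0.091 + 0.004 + 0.036 + 0.032 = 0.163
H(Y) = -[0.082·log₂(0.082) + 0.755·log₂(0.755) + 0.163·log₂(0.163)]
  = 0.29588 + 0.30612 + 0.42658 = 1.0286 bits

H(X|Y) = H(X,Y) - H(Y) = 2.5753 - 1.0286 = 1.5467 bits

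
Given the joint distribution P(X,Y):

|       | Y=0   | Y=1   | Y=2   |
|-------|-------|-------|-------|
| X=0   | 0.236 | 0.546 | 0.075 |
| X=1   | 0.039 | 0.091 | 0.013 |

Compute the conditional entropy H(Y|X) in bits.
1.2352 bits

H(Y|X) = H(X,Y) - H(X)

H(X,Y) = -Σ_{x,y} P(x,y) log₂ P(x,y). Per-cell terms -P(x,y)·log₂P(x,y):
  X=0: 0.4916, 0.4767, 0.2803
  X=1: 0.1825, 0.3147, 0.0814
Sum of the 6 terms: H(X,Y) = 1.8272 bits

Marginal of X (row sums):
  P(X=0) = 0.236 + 0.546 + 0.075 = 0.857
  P(X=1) = 0.039 + 0.091 + 0.013 = 0.143
H(X) = -[0.857·log₂(0.857) + 0.143·log₂(0.143)]
  = 0.1908 + 0.4012 = 0.5920 bits

H(Y|X) = H(X,Y) - H(X) = 1.8272 - 0.5920 = 1.2352 bits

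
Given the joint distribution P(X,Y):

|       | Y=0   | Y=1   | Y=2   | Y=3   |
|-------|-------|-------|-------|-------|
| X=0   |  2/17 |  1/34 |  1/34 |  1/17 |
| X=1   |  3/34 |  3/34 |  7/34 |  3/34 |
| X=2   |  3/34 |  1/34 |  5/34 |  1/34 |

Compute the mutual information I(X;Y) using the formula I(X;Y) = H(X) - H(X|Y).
0.1056 bits

I(X;Y) = H(X) - H(X|Y)

Marginal of X (row sums):
  P(X=0) = 2/17 + 1/34 + 1/34 + 1/17 = 4/17
  P(X=1) = 3/34 + 3/34 + 7/34 + 3/34 = 8/17
  P(X=2) = 3/34 + 1/34 + 5/34 + 1/34 = 5/17
H(X) = -[(4/17)·log₂(4/17) + (8/17)·log₂(8/17) + (5/17)·log₂(5/17)]
  = 0.4912 + 0.5117 + 0.5193 = 1.5222 bits

Marginal of Y (column sums):
  P(Y=0) = 2/17 + 3/34 + 3/34 = 5/17
  P(Y=1) = 1/34 + 3/34 + 1/34 = 5/34
  P(Y=2) = 1/34 + 7/34 + 5/34 = 13/34
  P(Y=3) = 1/17 + 3/34 + 1/34 = 3/17
H(X|Y) = Σ_y P(y)·H(X|Y=y):
  Y=0: P(Y=0) = 5/17, P(X|Y=0) = (2/5, 3/10, 3/10) → H(X|Y=0) = 1.5710
  Y=1: P(Y=1) = 5/34, P(X|Y=1) = (1/5, 3/5, 1/5) → H(X|Y=1) = 1.3710
  Y=2: P(Y=2) = 13/34, P(X|Y=2) = (1/13, 7/13, 5/13) → H(X|Y=2) = 1.2957
  Y=3: P(Y=3) = 3/17, P(X|Y=3) = (1/3, 1/2, 1/6) → H(X|Y=3) = 1.4591
H(X|Y) = (5/17)·1.5710 + (5/34)·1.3710 + (13/34)·1.2957 + (3/17)·1.4591 = 1.4166 bits

I(X;Y) = H(X) - H(X|Y) = 1.5222 - 1.4166 = 0.1056 bits

Cross-check via I(X;Y) = H(X) + H(Y) - H(X,Y): computing H(Y) from the column sums and H(X,Y) from the 12 cells in the same way gives H(Y) = 1.8979 bits and H(X,Y) = 3.3145 bits, so
I(X;Y) = 1.5222 + 1.8979 - 3.3145 = 0.1056 bits ✓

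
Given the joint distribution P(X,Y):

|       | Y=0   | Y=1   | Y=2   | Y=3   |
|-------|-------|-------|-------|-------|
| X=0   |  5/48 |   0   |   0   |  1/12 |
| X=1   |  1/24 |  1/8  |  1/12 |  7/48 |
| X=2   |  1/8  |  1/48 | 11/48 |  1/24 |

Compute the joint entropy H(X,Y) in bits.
3.0780 bits

H(X,Y) = -Σ_{x,y} P(x,y) log₂ P(x,y). Per-cell terms -P(x,y)·log₂P(x,y):
  X=0: 0.33990, 0.00000, 0.00000, 0.29875
  X=1: 0.19104, 0.37500, 0.29875, 0.40507
  X=2: 0.37500, 0.11635, 0.48710, 0.19104
  (cells with P = 0 contribute 0)
Sum of the 12 terms: H(X,Y) = 3.0780 bits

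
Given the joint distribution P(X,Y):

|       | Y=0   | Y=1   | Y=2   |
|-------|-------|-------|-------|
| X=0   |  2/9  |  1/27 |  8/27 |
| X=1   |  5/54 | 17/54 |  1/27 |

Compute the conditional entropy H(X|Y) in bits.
0.6137 bits

H(X|Y) = H(X,Y) - H(Y)

H(X,Y) = -Σ_{x,y} P(x,y) log₂ P(x,y). Per-cell terms -P(x,y)·log₂P(x,y):
  X=0: 0.48221, 0.17611, 0.51997
  X=1: 0.31787, 0.52493, 0.17611
Sum of the 6 terms: H(X,Y) = 2.1972 bits

Marginal of Y (column sums):
  P(Y=0) = 2/9 + 5/54 = 17/54
  P(Y=1) = 1/27 + 17/54 = 19/54
  P(Y=2) = 8/27 + 1/27 = 1/3
H(Y) = -[(17/54)·log₂(17/54) + (19/54)·log₂(19/54) + (1/3)·log₂(1/3)]
  = 0.52493 + 0.53023 + 0.52832 = 1.5835 bits

H(X|Y) = H(X,Y) - H(Y) = 2.1972 - 1.5835 = 0.6137 bits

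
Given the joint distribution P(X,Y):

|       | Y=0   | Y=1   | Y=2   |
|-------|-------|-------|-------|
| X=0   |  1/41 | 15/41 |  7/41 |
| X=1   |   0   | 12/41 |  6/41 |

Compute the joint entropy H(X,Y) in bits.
2.0214 bits

H(X,Y) = -Σ_{x,y} P(x,y) log₂ P(x,y). Per-cell terms -P(x,y)·log₂P(x,y):
  X=0: 0.130672, 0.530730, 0.435400
  X=1: 0.000000, 0.518807, 0.405745
  (cells with P = 0 contribute 0)
Sum of the 6 terms: H(X,Y) = 2.0214 bits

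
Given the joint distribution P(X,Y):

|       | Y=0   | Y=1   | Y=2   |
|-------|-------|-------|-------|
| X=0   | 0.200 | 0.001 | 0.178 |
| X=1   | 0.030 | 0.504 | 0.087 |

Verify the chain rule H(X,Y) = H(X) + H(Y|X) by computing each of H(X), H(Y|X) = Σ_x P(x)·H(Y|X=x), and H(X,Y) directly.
H(X) = 0.9573 bits, H(Y|X) = 0.9167 bits, H(X,Y) = 1.8740 bits

Marginal of X (row sums):
  P(X=0) = 0.200 + 0.001 + 0.178 = 0.379
  P(X=1) = 0.030 + 0.504 + 0.087 = 0.621
H(X) = -[0.379·log₂(0.379) + 0.621·log₂(0.621)]
  = 0.530498 + 0.426835 = 0.9573 bits

H(Y|X) = Σ_x P(x)·H(Y|X=x):
  X=0: P(X=0) = 0.379, P(Y|X=0) = (200/379, 1/379, 178/379) → H(Y|X=0) = 1.021326
  X=1: P(X=1) = 0.621, P(Y|X=1) = (10/207, 56/69, 29/207) → H(Y|X=1) = 0.852859
H(Y|X) = 0.379·1.021326 + 0.621·0.852859 = 0.9167 bits

H(X,Y) = -Σ_{x,y} P(x,y) log₂ P(x,y). Per-cell terms -P(x,y)·log₂P(x,y):
  X=0: 0.464386, 0.009966, 0.443229
  X=1: 0.151767, 0.498206, 0.306487
Sum of the 6 terms: H(X,Y) = 1.8740 bits

Chain rule check:
  H(X) + H(Y|X) = 0.9573 + 0.9167 = 1.8740 bits
  H(X,Y) = 1.8740 bits
✓ Chain rule verified.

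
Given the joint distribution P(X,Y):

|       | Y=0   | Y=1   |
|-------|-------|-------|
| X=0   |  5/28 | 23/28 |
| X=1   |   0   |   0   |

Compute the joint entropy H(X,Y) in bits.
0.6769 bits

H(X,Y) = -Σ_{x,y} P(x,y) log₂ P(x,y). Per-cell terms -P(x,y)·log₂P(x,y):
  X=0: 0.4438, 0.2331
  X=1: 0.0000, 0.0000
  (cells with P = 0 contribute 0)
Sum of the 4 terms: H(X,Y) = 0.6769 bits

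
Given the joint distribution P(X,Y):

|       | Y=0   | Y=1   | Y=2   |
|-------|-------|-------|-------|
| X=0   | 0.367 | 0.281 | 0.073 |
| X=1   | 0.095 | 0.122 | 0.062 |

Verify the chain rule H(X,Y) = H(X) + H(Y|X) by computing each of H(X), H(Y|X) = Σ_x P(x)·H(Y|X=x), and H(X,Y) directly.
H(X) = 0.8541 bits, H(Y|X) = 1.4085 bits, H(X,Y) = 2.2626 bits

Marginal of X (row sums):
  P(X=0) = 0.367 + 0.281 + 0.073 = 0.721
  P(X=1) = 0.095 + 0.122 + 0.062 = 0.279
H(X) = -[0.721·log₂(0.721) + 0.279·log₂(0.279)]
  = 0.34026 + 0.51382 = 0.8541 bits

H(Y|X) = Σ_x P(x)·H(Y|X=x):
  X=0: P(X=0) = 0.721, P(Y|X=0) = (367/721, 281/721, 73/721) → H(Y|X=0) = 1.36024
  X=1: P(X=1) = 0.279, P(Y|X=1) = (95/279, 122/279, 2/9) → H(Y|X=1) = 1.53327
H(Y|X) = 0.721·1.36024 + 0.279·1.53327 = 1.4085 bits

H(X,Y) = -Σ_{x,y} P(x,y) log₂ P(x,y). Per-cell terms -P(x,y)·log₂P(x,y):
  X=0: 0.53074, 0.51461, 0.27565
  X=1: 0.32261, 0.37028, 0.24872
Sum of the 6 terms: H(X,Y) = 2.2626 bits

Chain rule check:
  H(X) + H(Y|X) = 0.8541 + 1.4085 = 2.2626 bits
  H(X,Y) = 2.2626 bits
✓ Chain rule verified.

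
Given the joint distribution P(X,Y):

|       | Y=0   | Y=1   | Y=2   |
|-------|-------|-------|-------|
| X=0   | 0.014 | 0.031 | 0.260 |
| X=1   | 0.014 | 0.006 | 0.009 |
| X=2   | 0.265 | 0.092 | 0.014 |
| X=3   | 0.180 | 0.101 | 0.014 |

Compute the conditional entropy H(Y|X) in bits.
0.9938 bits

H(Y|X) = H(X,Y) - H(X)

H(X,Y) = -Σ_{x,y} P(x,y) log₂ P(x,y). Per-cell terms -P(x,y)·log₂P(x,y):
  X=0: 0.08622, 0.15536, 0.50529
  X=1: 0.08622, 0.04428, 0.06116
  X=2: 0.50772, 0.31668, 0.08622
  X=3: 0.44531, 0.33406, 0.08622
Sum of the 12 terms: H(X,Y) = 2.7147 bits

Marginal of X (row sums):
  P(X=0) = 0.014 + 0.031 + 0.260 = 0.305
  P(X=1) = 0.014 + 0.006 + 0.009 = 0.029
  P(X=2) = 0.265 + 0.092 + 0.014 = 0.371
  P(X=3) = 0.180 + 0.101 + 0.014 = 0.295
H(X) = -[0.305·log₂(0.305) + 0.029·log₂(0.029) + 0.371·log₂(0.371) + 0.295·log₂(0.295)]
  = 0.52250 + 0.14813 + 0.53072 + 0.51956 = 1.7209 bits

H(Y|X) = H(X,Y) - H(X) = 2.7147 - 1.7209 = 0.9938 bits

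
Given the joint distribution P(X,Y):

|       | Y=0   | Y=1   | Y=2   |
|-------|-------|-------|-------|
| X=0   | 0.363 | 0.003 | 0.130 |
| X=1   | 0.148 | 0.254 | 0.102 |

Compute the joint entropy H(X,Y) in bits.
2.1845 bits

H(X,Y) = -Σ_{x,y} P(x,y) log₂ P(x,y). Per-cell terms -P(x,y)·log₂P(x,y):
  X=0: 0.53069, 0.02514, 0.38264
  X=1: 0.40794, 0.50218, 0.33592
Sum of the 6 terms: H(X,Y) = 2.1845 bits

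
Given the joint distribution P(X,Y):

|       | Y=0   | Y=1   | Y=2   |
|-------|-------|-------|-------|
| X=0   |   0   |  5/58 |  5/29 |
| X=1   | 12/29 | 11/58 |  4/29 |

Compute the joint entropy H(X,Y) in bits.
2.1180 bits

H(X,Y) = -Σ_{x,y} P(x,y) log₂ P(x,y). Per-cell terms -P(x,y)·log₂P(x,y):
  X=0: 0.0000, 0.3048, 0.4373
  X=1: 0.5268, 0.4549, 0.3942
  (cells with P = 0 contribute 0)
Sum of the 6 terms: H(X,Y) = 2.1180 bits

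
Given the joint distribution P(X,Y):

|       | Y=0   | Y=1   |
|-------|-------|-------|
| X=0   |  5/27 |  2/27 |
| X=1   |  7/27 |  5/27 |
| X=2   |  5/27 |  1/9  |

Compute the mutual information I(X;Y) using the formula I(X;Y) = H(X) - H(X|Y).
0.0089 bits

I(X;Y) = H(X) - H(X|Y)

Marginal of X (row sums):
  P(X=0) = 5/27 + 2/27 = 7/27
  P(X=1) = 7/27 + 5/27 = 4/9
  P(X=2) = 5/27 + 1/9 = 8/27
H(X) = -[(7/27)·log₂(7/27) + (4/9)·log₂(4/9) + (8/27)·log₂(8/27)]
  = 0.504916 + 0.519967 + 0.519967 = 1.54485 bits

Marginal of Y (column sums):
  P(Y=0) = 5/27 + 7/27 + 5/27 = 17/27
  P(Y=1) = 2/27 + 5/27 + 1/9 = 10/27
H(X|Y) = Σ_y P(y)·H(X|Y=y):
  Y=0: P(Y=0) = 17/27, P(X|Y=0) = (5/17, 7/17, 5/17) → H(X|Y=0) = 1.565653
  Y=1: P(Y=1) = 10/27, P(X|Y=1) = (1/5, 1/2, 3/10) → H(X|Y=1) = 1.485475
H(X|Y) = (17/27)·1.565653 + (10/27)·1.485475 = 1.53596 bits

I(X;Y) = H(X) - H(X|Y) = 1.54485 - 1.53596 = 0.0089 bits

Cross-check via I(X;Y) = H(X) + H(Y) - H(X,Y): computing H(Y) from the column sums and H(X,Y) from the 6 cells in the same way gives H(Y) = 0.95096 bits and H(X,Y) = 2.48691 bits, so
I(X;Y) = 1.54485 + 0.95096 - 2.48691 = 0.0089 bits ✓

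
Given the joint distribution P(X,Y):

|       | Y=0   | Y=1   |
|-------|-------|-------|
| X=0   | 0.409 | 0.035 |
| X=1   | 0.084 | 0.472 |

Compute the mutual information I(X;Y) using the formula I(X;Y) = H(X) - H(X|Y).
0.4826 bits

I(X;Y) = H(X) - H(X|Y)

Marginal of X (row sums):
  P(X=0) = 0.409 + 0.035 = 0.444
  P(X=1) = 0.084 + 0.472 = 0.556
H(X) = -[0.444·log₂(0.444) + 0.556·log₂(0.556)]
  = 0.520088 + 0.470845 = 0.99093 bits

Marginal of Y (column sums):
  P(Y=0) = 0.409 + 0.084 = 0.493
  P(Y=1) = 0.035 + 0.472 = 0.507
H(X|Y) = Σ_y P(y)·H(X|Y=y):
  Y=0: P(Y=0) = 0.493, P(X|Y=0) = (409/493, 84/493) → H(X|Y=0) = 0.658586
  Y=1: P(Y=1) = 0.507, P(X|Y=1) = (35/507, 472/507) → H(X|Y=1) = 0.362307
H(X|Y) = 0.493·0.658586 + 0.507·0.362307 = 0.50837 bits

I(X;Y) = H(X) - H(X|Y) = 0.99093 - 0.50837 = 0.4826 bits

Cross-check via I(X;Y) = H(X) + H(Y) - H(X,Y): computing H(Y) from the column sums and H(X,Y) from the 4 cells in the same way gives H(Y) = 0.99986 bits and H(X,Y) = 1.50823 bits, so
I(X;Y) = 0.99093 + 0.99986 - 1.50823 = 0.4826 bits ✓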